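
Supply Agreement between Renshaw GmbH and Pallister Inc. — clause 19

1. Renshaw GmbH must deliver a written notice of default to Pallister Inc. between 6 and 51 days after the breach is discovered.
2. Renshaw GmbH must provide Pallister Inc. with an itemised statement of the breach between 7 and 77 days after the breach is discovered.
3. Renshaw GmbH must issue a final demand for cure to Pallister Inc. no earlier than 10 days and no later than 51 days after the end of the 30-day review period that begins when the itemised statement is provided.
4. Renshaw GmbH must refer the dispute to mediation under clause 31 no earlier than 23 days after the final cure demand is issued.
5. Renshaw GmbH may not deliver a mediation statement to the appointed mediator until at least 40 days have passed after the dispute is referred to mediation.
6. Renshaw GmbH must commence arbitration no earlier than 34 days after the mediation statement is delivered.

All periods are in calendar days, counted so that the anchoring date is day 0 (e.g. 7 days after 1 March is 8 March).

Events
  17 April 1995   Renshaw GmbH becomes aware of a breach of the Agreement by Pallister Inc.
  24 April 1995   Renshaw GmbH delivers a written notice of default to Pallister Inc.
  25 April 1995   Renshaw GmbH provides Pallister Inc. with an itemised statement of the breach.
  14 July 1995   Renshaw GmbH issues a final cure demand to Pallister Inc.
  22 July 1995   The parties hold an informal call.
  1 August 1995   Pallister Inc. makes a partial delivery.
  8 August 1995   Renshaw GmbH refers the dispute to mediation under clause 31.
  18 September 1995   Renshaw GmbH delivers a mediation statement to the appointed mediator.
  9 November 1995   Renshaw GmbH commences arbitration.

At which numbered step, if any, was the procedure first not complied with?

None — every step was satisfied

Step 1 — 6 and 51 days from 17 April 1995 (when the breach is discovered) are 23 April 1995 and 7 June 1995 respectively; 24 April 1995 falls inside that range.
Step 2 — 7 and 77 days from 17 April 1995 (when the breach is discovered) are 24 April 1995 and 3 July 1995 respectively; done 25 April 1995, which is between those dates.
Step 3 — 10 and 51 days from 25 May 1995 (end of the 30-day review period, which began when the itemised statement is provided on 25 April 1995) are 4 June 1995 and 15 July 1995 respectively; done 14 July 1995 — within the window.
Step 4 — must wait 23 days from 14 July 1995 (when the final cure demand is issued), so not before 6 August 1995; 8 August 1995 is on or after that date.
Step 5 — must wait 40 days from 8 August 1995 (when the dispute is referred to mediation), so not before 17 September 1995; done 18 September 1995 — permitted.
Step 6 — must wait 34 days from 18 September 1995 (when the mediation statement is delivered), so not before 22 October 1995; done 9 November 1995 — permitted.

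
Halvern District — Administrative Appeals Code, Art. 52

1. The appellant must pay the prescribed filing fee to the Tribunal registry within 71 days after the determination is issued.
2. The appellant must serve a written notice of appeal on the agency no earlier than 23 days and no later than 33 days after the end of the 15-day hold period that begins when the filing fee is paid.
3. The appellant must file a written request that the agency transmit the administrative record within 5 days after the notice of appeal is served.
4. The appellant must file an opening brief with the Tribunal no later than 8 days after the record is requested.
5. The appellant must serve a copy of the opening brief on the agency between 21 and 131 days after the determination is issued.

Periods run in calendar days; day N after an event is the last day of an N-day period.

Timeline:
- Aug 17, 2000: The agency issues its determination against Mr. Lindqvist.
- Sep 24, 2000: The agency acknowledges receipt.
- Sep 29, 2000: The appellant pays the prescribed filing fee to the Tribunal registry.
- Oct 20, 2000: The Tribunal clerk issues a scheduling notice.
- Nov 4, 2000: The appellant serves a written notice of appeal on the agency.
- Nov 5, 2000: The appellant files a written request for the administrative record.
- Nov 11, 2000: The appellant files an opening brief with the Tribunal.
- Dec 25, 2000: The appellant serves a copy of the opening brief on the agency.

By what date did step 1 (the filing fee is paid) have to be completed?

Oct 27, 2000

Step 1 runs from Aug 17, 2000, when the determination is issued. 71 days after Aug 17, 2000 is Oct 27, 2000.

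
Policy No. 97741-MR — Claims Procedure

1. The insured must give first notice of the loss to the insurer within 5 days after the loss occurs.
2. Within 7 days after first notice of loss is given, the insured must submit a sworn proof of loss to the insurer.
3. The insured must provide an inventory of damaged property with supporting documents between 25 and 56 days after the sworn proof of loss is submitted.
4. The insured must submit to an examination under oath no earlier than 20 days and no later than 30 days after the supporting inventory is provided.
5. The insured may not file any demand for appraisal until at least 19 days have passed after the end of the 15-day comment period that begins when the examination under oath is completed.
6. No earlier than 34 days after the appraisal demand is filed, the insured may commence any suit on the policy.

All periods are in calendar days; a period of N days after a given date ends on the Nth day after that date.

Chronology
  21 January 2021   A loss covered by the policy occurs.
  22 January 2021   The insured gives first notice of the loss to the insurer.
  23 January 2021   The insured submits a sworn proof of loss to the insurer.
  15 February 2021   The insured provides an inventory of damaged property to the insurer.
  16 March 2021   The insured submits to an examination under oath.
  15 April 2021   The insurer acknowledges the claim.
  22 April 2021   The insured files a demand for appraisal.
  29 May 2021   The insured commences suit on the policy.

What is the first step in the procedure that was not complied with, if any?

Step 3

(1) due by 21 January 2021 + 5 days = 26 January 2021; 22 January 2021 is within that limit.
(2) due by 22 January 2021 + 7 days = 29 January 2021; 23 January 2021 is within that limit.
(3) the permitted window runs from 23 January 2021 + 25 = 17 February 2021 to 23 January 2021 + 56 = 20 March 2021; done 15 February 2021 — 2 days before the window opened.
No need to go further; step 3 was not satisfied.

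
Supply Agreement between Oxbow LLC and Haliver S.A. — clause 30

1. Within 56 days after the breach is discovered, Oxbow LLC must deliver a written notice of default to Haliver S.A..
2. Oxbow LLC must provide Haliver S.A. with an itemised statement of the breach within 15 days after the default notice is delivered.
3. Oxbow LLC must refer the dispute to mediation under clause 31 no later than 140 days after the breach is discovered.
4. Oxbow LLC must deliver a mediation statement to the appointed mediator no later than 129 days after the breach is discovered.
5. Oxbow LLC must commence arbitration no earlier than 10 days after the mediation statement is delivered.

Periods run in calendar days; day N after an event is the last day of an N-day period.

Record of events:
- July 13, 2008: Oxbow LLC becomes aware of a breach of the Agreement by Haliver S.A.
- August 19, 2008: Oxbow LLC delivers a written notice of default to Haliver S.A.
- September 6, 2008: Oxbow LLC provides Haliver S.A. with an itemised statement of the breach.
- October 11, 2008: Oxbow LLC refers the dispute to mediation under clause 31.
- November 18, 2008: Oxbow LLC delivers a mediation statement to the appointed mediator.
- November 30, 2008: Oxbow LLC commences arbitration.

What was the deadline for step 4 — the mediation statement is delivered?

Step 4 runs from July 13, 2008, when the breach is discovered. 129 days after July 13, 2008 is November 19, 2008.

November 19, 2008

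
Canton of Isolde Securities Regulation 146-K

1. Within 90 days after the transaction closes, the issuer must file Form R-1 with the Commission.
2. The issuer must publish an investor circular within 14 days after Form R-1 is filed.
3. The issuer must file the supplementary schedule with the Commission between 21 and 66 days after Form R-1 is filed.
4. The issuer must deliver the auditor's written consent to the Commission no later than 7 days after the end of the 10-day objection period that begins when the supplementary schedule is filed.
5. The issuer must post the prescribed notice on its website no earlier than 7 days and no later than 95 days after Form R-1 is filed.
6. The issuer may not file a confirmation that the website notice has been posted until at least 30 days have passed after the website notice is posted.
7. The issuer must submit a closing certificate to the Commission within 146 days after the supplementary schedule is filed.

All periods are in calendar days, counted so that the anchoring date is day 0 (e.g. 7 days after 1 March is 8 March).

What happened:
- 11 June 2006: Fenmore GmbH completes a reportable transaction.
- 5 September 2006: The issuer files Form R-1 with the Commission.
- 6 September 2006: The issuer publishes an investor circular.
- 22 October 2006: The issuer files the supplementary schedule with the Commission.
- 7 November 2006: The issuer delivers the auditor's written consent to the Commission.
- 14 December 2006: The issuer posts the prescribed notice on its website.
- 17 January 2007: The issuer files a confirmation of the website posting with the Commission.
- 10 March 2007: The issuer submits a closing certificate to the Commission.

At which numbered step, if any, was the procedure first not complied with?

Step 1: 90 days after 11 June 2006 (when the transaction closes) is 9 September 2006; completed 5 September 2006, before the deadline.
Step 2: 14 days after 5 September 2006 (when Form R-1 is filed) is 19 September 2006; completed 6 September 2006, before the deadline.
Step 3: the window is 21–66 days after 5 September 2006 (when Form R-1 is filed), so 26 September 2006 through 10 November 2006; 22 October 2006 falls inside that range.
Step 4: 7 days after 1 November 2006 (end of the 10-day objection period, which began when the supplementary schedule is filed on 22 October 2006) is 8 November 2006; 7 November 2006 is within that limit.
Step 5: the window is 7–95 days after 5 September 2006 (when Form R-1 is filed), so 12 September 2006 through 9 December 2006; done 14 December 2006 — 5 days after the window closed.
The analysis stops there.

Step 5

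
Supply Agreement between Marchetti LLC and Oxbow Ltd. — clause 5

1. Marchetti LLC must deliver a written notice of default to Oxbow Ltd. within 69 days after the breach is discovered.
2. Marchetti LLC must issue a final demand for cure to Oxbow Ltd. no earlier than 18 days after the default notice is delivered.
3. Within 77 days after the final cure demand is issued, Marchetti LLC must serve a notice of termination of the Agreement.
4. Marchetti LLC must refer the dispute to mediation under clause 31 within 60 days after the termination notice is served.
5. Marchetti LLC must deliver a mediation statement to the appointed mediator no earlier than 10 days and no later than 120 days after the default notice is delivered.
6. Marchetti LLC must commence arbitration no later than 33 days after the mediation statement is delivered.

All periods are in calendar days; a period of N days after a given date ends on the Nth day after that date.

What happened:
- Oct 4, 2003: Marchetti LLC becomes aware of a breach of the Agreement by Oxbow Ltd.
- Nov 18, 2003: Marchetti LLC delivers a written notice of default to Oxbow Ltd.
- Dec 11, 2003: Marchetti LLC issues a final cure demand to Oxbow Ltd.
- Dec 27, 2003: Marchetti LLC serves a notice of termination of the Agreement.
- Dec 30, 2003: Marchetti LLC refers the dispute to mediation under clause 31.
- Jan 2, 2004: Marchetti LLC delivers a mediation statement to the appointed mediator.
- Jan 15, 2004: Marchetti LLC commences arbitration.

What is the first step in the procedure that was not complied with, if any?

None — every step was satisfied

Step 1: 69 days after Oct 4, 2003 (when the breach is discovered) is Dec 12, 2003; done Nov 18, 2003 — timely.
Step 2: the earliest permitted date is 18 days after Nov 18, 2003 (when the default notice is delivered), i.e. Dec 6, 2003; Dec 11, 2003 is on or after that date.
Step 3: 77 days after Dec 11, 2003 (when the final cure demand is issued) is Feb 26, 2004; Dec 27, 2003 is within that limit.
Step 4: 60 days after Dec 27, 2003 (when the termination notice is served) is Feb 25, 2004; completed Dec 30, 2003, before the deadline.
Step 5: the window is 10–120 days after Nov 18, 2003 (when the default notice is delivered), so Nov 28, 2003 through Mar 17, 2004; done Jan 2, 2004 — within the window.
Step 6: 33 days after Jan 2, 2004 (when the mediation statement is delivered) is Feb 4, 2004; Jan 15, 2004 is within that limit.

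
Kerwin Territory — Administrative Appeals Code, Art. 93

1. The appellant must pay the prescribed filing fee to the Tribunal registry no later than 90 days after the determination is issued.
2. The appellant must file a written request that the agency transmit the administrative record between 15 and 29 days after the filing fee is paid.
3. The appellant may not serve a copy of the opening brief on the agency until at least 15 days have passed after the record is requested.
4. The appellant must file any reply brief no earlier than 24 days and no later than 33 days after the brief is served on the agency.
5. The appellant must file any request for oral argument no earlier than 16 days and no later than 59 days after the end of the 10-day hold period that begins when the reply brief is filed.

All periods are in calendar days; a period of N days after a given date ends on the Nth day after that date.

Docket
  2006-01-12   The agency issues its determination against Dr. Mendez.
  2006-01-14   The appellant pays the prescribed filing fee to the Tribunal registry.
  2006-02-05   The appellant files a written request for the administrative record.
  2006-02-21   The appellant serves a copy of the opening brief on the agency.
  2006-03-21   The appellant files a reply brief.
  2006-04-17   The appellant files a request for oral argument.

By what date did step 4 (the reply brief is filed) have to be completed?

2006-03-26

Step 4 runs from 2006-02-21, when the brief is served on the agency. The window is 24–33 days after 2006-02-21; it closes on 2006-03-26.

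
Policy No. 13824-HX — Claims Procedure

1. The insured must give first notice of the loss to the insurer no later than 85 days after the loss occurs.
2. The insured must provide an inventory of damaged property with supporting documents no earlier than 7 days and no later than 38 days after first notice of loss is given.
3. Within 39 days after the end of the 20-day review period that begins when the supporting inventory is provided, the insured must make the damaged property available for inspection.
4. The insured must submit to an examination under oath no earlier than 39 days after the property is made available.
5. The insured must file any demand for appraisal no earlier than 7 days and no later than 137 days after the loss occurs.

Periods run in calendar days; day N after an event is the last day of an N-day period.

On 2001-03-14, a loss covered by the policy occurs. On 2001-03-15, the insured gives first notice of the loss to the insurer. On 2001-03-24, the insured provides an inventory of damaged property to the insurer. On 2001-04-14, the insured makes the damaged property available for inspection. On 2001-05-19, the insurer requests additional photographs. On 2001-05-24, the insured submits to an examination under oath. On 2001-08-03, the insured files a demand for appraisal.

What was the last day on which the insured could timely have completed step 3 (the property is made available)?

2001-05-22

The supporting inventory is provided on 2001-03-24; the 20-day review period therefore ends 2001-04-13, and step 3 runs from that date. 39 days after 2001-04-13 is 2001-05-22.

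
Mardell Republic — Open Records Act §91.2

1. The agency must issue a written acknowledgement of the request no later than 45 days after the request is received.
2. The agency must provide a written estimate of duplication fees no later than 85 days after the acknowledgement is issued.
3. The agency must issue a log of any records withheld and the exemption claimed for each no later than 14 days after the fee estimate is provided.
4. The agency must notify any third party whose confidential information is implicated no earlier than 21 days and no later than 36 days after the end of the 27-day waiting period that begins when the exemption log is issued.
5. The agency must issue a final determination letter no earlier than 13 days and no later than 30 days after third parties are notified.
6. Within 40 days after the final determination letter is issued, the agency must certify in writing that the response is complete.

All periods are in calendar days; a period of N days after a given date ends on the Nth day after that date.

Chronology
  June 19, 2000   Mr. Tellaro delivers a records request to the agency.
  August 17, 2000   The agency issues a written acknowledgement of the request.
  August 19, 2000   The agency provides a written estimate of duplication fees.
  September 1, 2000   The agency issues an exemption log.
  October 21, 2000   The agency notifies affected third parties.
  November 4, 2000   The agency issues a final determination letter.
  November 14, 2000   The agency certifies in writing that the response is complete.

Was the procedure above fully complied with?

Step 1 — counting 45 days from June 19, 2000 (when the request is received) gives a deadline of August 3, 2000; not done until August 17, 2000, 14 days after the deadline.

No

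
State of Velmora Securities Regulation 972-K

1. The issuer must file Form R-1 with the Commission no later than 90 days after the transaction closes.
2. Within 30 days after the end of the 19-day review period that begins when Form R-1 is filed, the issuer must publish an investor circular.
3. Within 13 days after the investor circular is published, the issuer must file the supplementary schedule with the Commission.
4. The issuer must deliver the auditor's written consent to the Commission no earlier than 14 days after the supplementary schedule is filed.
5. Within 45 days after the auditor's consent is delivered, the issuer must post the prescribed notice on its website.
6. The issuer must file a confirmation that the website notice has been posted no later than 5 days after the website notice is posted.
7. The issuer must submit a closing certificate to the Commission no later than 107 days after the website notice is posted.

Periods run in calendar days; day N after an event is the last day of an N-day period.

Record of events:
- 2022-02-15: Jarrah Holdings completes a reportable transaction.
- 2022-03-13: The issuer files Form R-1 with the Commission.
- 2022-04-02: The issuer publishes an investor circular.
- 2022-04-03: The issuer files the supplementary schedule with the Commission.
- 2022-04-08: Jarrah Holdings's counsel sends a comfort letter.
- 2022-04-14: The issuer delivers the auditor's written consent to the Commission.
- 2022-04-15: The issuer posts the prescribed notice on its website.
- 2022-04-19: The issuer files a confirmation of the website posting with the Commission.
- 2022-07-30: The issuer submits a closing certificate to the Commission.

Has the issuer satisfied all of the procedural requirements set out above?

(1) due by 2022-02-15 + 90 days = 2022-05-16; 2022-03-13 is within that limit.
(2) due by 2022-04-01 + 30 days = 2022-05-01; done 2022-04-02 — timely.
(3) due by 2022-04-02 + 13 days = 2022-04-15; done 2022-04-03 — timely.
(4) permitted from 2022-04-03 + 14 days = 2022-04-17 onward; done 2022-04-14 — 3 days too early.

No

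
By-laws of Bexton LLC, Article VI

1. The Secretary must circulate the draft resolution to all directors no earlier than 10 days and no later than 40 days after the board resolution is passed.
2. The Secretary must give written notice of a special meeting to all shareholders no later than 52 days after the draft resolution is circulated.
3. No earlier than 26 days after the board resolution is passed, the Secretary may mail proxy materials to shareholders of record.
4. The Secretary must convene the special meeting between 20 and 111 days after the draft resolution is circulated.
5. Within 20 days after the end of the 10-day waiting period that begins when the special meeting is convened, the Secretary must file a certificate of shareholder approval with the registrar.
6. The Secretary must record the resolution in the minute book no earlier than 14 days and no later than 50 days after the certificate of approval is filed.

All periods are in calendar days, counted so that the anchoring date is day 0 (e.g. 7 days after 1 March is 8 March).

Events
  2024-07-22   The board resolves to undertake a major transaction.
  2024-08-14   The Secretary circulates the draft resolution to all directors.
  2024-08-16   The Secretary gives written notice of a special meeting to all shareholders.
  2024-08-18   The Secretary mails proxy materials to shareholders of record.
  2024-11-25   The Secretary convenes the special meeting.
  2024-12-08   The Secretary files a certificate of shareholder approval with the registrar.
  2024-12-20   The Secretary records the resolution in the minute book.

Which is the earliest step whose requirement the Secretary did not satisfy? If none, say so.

(1) the permitted window runs from 2024-07-22 + 10 = 2024-08-01 to 2024-07-22 + 40 = 2024-08-31; done 2024-08-14 — within the window.
(2) due by 2024-08-14 + 52 days = 2024-10-05; done 2024-08-16 — timely.
(3) permitted from 2024-07-22 + 26 days = 2024-08-17 onward; done 2024-08-18 — permitted.
(4) the permitted window runs from 2024-08-14 + 20 = 2024-09-03 to 2024-08-14 + 111 = 2024-12-03; 2024-11-25 falls inside that range.
(5) due by 2024-12-05 + 20 days = 2024-12-25; completed 2024-12-08, before the deadline.
(6) the permitted window runs from 2024-12-08 + 14 = 2024-12-22 to 2024-12-08 + 50 = 2025-01-27; done 2024-12-20 — 2 days before the window opened.
That is the first point of non-compliance.

Step 6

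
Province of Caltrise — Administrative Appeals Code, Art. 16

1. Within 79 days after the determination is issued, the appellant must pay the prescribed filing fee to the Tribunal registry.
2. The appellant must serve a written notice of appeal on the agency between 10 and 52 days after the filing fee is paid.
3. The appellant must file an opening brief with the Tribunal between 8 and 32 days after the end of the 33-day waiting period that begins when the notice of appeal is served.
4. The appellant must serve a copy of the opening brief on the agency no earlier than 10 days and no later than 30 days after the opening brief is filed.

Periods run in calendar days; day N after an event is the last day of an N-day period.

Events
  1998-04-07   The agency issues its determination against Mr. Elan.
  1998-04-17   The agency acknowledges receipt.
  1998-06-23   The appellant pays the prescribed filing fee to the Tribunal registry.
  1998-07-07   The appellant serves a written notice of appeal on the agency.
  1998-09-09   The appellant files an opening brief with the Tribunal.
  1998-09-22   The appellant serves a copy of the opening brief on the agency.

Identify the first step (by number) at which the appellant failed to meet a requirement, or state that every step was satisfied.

Step 1 — counting 79 days from 1998-04-07 (when the determination is issued) gives a deadline of 1998-06-25; 1998-06-23 is within that limit.
Step 2 — 10 and 52 days from 1998-06-23 (when the filing fee is paid) are 1998-07-03 and 1998-08-14 respectively; done 1998-07-07 — within the window.
Step 3 — 8 and 32 days from 1998-08-09 (end of the 33-day waiting period, which began when the notice of appeal is served on 1998-07-07) are 1998-08-17 and 1998-09-10 respectively; 1998-09-09 falls inside that range.
Step 4 — 10 and 30 days from 1998-09-09 (when the opening brief is filed) are 1998-09-19 and 1998-10-09 respectively; done 1998-09-22, which is between those dates.

None — every step was satisfied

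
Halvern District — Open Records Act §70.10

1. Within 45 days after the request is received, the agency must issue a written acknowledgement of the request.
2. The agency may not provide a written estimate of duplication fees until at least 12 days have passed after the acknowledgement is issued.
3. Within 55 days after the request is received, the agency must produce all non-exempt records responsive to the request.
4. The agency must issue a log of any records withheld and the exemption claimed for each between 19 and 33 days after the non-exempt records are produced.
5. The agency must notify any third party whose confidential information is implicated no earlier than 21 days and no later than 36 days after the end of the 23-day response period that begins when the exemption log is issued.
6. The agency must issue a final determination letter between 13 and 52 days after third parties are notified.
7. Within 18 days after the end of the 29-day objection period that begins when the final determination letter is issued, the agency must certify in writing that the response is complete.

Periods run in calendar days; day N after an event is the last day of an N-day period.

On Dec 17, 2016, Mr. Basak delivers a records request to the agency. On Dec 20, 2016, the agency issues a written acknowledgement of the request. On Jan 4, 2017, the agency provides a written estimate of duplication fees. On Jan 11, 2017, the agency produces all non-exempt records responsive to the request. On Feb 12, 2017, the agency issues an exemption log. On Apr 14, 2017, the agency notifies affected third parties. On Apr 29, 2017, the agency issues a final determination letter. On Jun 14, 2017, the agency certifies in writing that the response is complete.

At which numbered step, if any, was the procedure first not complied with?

Step 5

Step 1: 45 days after Dec 17, 2016 (when the request is received) is Jan 31, 2017; completed Dec 20, 2016, before the deadline.
Step 2: the earliest permitted date is 12 days after Dec 20, 2016 (when the acknowledgement is issued), i.e. Jan 1, 2017; done Jan 4, 2017, after the minimum wait.
Step 3: 55 days after Dec 17, 2016 (when the request is received) is Feb 10, 2017; Jan 11, 2017 is within that limit.
Step 4: the window is 19–33 days after Jan 11, 2017 (when the non-exempt records are produced), so Jan 30, 2017 through Feb 13, 2017; done Feb 12, 2017, which is between those dates.
Step 5: the window is 21–36 days after Mar 7, 2017 (end of the 23-day response period, which began when the exemption log is issued on Feb 12, 2017), so Mar 28, 2017 through Apr 12, 2017; Apr 14, 2017 is 2 days past the end of the window.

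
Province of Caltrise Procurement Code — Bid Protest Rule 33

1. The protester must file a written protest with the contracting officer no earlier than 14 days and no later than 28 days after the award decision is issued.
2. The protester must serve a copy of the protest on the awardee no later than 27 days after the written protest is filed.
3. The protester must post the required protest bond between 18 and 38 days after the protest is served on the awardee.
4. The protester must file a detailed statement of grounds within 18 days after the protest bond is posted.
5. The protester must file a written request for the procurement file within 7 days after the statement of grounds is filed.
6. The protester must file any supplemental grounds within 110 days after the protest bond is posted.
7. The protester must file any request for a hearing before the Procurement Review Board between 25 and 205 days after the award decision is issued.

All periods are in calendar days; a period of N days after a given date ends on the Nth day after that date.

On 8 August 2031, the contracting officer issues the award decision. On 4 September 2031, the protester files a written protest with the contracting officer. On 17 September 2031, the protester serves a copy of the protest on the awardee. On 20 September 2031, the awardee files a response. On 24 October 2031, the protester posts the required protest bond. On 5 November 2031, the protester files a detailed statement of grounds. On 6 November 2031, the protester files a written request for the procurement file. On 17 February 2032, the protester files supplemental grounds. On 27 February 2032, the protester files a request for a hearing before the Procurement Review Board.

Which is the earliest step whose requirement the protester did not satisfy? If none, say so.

Step 6

Step 1: the window is 14–28 days after 8 August 2031 (when the award decision is issued), so 22 August 2031 through 5 September 2031; done 4 September 2031, which is between those dates.
Step 2: 27 days after 4 September 2031 (when the written protest is filed) is 1 October 2031; 17 September 2031 is within that limit.
Step 3: the window is 18–38 days after 17 September 2031 (when the protest is served on the awardee), so 5 October 2031 through 25 October 2031; done 24 October 2031 — within the window.
Step 4: 18 days after 24 October 2031 (when the protest bond is posted) is 11 November 2031; 5 November 2031 is within that limit.
Step 5: 7 days after 5 November 2031 (when the statement of grounds is filed) is 12 November 2031; completed 6 November 2031, before the deadline.
Step 6: 110 days after 24 October 2031 (when the protest bond is posted) is 11 February 2032; not done until 17 February 2032, 6 days after the deadline.
Later steps need not be reached.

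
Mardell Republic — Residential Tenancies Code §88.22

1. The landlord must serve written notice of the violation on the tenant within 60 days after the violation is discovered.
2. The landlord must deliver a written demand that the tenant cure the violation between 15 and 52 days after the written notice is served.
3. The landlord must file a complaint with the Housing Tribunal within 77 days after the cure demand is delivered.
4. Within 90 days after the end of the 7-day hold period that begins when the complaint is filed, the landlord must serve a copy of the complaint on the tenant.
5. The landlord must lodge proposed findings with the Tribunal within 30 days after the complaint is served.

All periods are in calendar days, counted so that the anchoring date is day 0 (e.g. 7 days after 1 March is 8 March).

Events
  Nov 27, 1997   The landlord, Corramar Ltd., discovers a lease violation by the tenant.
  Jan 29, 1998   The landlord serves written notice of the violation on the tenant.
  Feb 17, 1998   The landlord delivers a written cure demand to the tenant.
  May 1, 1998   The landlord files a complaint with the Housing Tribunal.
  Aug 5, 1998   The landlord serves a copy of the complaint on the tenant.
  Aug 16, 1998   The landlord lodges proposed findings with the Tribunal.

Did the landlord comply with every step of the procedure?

Step 1: 60 days after Nov 27, 1997 (when the violation is discovered) is Jan 26, 1998; not done until Jan 29, 1998, 3 days after the deadline.
That is the first point of non-compliance.

No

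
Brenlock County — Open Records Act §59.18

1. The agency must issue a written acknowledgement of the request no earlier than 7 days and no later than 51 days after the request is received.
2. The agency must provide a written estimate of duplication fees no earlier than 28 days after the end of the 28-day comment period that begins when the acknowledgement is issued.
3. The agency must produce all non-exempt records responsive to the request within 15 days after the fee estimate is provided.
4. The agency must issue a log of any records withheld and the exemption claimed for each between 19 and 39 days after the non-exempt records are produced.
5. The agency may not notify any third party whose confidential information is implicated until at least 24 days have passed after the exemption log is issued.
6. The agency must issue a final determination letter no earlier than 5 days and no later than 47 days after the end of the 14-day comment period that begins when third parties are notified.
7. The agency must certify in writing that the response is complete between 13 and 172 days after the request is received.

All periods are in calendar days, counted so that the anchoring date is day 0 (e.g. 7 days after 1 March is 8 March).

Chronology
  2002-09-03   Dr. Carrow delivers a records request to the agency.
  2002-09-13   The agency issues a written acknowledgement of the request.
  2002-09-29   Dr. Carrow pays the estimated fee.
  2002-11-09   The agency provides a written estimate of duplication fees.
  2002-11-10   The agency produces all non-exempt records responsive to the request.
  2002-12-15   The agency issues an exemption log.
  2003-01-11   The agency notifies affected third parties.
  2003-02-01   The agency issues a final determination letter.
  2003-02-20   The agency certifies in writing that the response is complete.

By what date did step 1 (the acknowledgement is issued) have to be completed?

Step 1 runs from 2002-09-03, when the request is received. The window is 7–51 days after 2002-09-03; it closes on 2002-10-24.

2002-10-24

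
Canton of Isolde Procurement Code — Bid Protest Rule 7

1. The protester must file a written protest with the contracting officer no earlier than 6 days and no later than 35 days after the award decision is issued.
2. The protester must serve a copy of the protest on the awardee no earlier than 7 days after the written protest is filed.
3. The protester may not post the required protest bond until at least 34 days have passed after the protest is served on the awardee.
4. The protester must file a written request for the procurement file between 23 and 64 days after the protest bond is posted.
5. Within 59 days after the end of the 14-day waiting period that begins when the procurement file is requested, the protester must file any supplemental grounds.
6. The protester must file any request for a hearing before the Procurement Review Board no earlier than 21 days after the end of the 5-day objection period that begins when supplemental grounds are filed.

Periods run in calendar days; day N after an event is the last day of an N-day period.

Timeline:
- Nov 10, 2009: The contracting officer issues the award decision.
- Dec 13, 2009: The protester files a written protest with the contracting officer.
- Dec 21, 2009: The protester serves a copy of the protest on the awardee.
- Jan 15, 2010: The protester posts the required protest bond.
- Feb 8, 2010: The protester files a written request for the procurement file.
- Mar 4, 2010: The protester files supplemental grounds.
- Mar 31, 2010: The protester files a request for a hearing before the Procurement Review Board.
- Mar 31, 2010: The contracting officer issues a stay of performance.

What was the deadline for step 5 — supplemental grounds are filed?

The procurement file is requested on Feb 8, 2010; the 14-day waiting period therefore ends Feb 22, 2010, and step 5 runs from that date. 59 days after Feb 22, 2010 is Apr 22, 2010.

Apr 22, 2010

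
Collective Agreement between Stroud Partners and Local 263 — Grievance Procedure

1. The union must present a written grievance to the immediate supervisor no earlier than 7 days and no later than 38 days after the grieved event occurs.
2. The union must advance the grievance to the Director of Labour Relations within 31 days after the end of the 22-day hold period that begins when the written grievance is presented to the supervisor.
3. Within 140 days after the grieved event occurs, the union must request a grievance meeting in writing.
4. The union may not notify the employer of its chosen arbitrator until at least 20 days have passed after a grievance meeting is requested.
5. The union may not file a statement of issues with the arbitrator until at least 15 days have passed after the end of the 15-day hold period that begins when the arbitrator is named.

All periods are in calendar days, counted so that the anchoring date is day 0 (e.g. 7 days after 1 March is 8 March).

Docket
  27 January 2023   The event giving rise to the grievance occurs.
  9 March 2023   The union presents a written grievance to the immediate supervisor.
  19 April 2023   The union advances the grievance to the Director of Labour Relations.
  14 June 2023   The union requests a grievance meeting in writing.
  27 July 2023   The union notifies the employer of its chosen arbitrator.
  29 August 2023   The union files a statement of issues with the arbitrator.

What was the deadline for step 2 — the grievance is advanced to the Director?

1 May 2023

The written grievance is presented to the supervisor on 9 March 2023; the 22-day hold period therefore ends 31 March 2023, and step 2 runs from that date. 31 days after 31 March 2023 is 1 May 2023.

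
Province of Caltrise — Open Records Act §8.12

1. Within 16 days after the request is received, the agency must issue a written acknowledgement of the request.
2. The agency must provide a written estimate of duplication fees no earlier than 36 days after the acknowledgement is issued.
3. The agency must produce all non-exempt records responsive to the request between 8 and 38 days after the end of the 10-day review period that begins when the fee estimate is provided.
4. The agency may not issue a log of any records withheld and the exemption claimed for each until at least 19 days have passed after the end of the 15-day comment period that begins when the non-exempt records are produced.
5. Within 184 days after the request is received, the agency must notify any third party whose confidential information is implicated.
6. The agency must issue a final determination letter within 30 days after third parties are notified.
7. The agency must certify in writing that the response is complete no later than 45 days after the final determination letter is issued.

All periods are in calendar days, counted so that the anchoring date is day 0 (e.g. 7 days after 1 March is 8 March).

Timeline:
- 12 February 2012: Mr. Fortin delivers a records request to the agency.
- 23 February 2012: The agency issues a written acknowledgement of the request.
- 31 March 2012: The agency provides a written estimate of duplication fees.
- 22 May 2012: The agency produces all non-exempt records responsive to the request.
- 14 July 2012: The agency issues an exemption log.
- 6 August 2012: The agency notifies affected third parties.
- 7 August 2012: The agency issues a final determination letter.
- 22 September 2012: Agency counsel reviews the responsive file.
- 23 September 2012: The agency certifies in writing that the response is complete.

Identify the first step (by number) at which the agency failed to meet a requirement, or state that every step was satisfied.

Step 1: 16 days after 12 February 2012 (when the request is received) is 28 February 2012; 23 February 2012 is within that limit.
Step 2: the earliest permitted date is 36 days after 23 February 2012 (when the acknowledgement is issued), i.e. 30 March 2012; 31 March 2012 is on or after that date.
Step 3: the window is 8–38 days after 10 April 2012 (end of the 10-day review period, which began when the fee estimate is provided on 31 March 2012), so 18 April 2012 through 18 May 2012; 22 May 2012 is 4 days past the end of the window.
Later steps need not be reached.

Step 3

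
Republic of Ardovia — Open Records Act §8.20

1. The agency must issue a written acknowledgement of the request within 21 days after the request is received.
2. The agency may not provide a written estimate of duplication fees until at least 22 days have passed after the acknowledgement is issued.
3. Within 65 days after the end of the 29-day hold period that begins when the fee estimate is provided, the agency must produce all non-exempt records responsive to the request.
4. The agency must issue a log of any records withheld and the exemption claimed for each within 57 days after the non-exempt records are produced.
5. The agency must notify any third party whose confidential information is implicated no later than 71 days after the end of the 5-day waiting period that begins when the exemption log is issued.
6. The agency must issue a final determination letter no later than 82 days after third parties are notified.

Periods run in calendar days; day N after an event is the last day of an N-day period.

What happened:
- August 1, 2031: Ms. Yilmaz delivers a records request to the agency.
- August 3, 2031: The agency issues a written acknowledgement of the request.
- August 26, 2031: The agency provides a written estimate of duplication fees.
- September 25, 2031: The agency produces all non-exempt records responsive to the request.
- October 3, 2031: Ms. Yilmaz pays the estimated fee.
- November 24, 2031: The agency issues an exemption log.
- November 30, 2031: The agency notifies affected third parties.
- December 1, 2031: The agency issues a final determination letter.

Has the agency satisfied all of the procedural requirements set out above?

No

Step 1 — counting 21 days from August 1, 2031 (when the request is received) gives a deadline of August 22, 2031; done August 3, 2031 — timely.
Step 2 — must wait 22 days from August 3, 2031 (when the acknowledgement is issued), so not before August 25, 2031; done August 26, 2031 — permitted.
Step 3 — counting 65 days from September 24, 2031 (end of the 29-day hold period, which began when the fee estimate is provided on August 26, 2031) gives a deadline of November 28, 2031; completed September 25, 2031, before the deadline.
Step 4 — counting 57 days from September 25, 2031 (when the non-exempt records are produced) gives a deadline of November 21, 2031; not done until November 24, 2031, 3 days after the deadline.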